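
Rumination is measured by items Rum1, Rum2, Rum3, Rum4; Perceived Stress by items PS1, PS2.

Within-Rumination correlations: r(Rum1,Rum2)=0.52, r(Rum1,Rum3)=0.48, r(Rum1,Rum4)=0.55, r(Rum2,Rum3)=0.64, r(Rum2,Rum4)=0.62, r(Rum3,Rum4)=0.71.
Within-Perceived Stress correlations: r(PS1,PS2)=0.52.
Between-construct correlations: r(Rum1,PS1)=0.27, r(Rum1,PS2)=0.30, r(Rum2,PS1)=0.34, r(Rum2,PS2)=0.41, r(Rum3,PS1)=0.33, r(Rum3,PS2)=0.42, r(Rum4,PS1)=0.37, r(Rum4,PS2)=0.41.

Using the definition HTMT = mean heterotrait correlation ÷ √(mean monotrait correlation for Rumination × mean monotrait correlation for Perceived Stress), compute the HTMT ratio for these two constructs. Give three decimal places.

0.645

Mean between = 2.85/8 = 0.3563.
Mean within-Rum = 3.52/6 = 0.5867; mean within-PS = 0.52/1 = 0.5200.
Geometric mean = √(0.5867 × 0.5200) = 0.5523.
HTMT = 0.3563 / 0.5523 = 0.645.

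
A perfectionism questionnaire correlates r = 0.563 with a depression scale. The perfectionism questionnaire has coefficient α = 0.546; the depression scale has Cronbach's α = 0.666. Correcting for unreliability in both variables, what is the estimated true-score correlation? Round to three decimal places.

r_true = r_obs / √(r_xx · r_yy) = 0.563 / √(0.546 × 0.666) = 0.563 / √0.363636 = 0.563 / 0.6030 ≈ 0.934.

0.934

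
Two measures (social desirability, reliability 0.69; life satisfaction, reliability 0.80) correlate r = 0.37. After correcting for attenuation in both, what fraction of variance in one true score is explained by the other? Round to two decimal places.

Disattenuated r = 0.37 / √(0.69 × 0.80) = 0.37 / 0.7430 = 0.4980.
Shared true-score variance = 0.4980² = 0.2480 ≈ 0.25.

0.25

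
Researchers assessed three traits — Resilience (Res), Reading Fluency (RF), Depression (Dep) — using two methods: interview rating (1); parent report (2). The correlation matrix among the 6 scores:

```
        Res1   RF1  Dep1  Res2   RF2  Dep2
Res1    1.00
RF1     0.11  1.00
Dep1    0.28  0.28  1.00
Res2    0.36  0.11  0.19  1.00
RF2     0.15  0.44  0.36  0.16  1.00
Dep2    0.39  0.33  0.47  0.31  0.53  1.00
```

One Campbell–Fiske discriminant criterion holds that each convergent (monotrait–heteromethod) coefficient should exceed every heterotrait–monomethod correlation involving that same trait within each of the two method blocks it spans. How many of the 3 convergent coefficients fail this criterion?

2

Checking each validity diagonal entry against its comparison values:
Res (methods 1·2): 0.36 vs {0.11, 0.16, 0.28, 0.31} → pass.
RF (methods 1·2): 0.44 vs {0.11, 0.16, 0.28, 0.53} → fail.
Dep (methods 1·2): 0.47 vs {0.28, 0.31, 0.28, 0.53} → fail.
2 of 3 fail.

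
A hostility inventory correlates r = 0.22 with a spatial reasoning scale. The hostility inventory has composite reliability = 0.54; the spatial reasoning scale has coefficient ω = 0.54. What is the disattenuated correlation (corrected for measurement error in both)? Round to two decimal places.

0.41

r_true = r_obs / √(r_xx · r_yy) = 0.22 / √(0.54 × 0.54) = 0.22 / √0.2916 = 0.22 / 0.5400 ≈ 0.41.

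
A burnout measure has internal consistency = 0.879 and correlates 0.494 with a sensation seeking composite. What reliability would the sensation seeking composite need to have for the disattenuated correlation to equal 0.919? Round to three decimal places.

r_true = r_obs / √(r_xx · r_yy) ⇒ 0.919 = 0.494 / √(0.879 · r_yy).
√(0.879 · r_yy) = 0.494 / 0.919 = 0.5375; 0.879 · r_yy = 0.2889; r_yy = 0.2889 / 0.879 ≈ 0.329.

0.329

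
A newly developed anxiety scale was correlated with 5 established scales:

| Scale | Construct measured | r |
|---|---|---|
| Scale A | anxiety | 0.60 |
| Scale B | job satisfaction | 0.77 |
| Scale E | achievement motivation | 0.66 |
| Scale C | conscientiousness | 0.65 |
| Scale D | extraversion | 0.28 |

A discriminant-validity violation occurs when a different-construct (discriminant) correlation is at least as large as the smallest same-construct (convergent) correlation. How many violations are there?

Convergent (same construct = anxiety): Scale A.
Smallest convergent = 0.60. Discriminant values: 0.77, 0.66, 0.65, 0.28; count ≥ 0.60 → 3.

3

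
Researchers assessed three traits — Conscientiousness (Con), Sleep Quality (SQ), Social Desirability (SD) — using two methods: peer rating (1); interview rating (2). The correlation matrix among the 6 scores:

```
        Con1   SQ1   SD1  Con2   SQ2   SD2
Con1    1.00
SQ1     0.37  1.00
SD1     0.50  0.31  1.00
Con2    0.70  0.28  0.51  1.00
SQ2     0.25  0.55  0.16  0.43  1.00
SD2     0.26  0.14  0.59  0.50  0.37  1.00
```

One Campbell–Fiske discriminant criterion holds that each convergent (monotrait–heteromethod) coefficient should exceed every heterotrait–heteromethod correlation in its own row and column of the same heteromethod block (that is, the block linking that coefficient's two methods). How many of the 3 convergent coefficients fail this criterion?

0

Convergent coefficients and their comparison sets:
Con (methods 1·2): 0.70 vs {0.25, 0.28, 0.26, 0.51} → pass.
SQ (methods 1·2): 0.55 vs {0.28, 0.25, 0.14, 0.16} → pass.
SD (methods 1·2): 0.59 vs {0.51, 0.26, 0.16, 0.14} → pass.
0 of 3 fail.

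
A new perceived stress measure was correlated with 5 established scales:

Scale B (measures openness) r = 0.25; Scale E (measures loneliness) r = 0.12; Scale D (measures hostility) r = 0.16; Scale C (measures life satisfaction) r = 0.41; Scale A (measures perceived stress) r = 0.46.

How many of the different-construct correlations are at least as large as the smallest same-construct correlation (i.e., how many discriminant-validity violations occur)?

Convergent (same construct = perceived stress): Scale A.
Smallest convergent = 0.46. Discriminant values: 0.25, 0.12, 0.16, 0.41; count ≥ 0.46 → 0.

0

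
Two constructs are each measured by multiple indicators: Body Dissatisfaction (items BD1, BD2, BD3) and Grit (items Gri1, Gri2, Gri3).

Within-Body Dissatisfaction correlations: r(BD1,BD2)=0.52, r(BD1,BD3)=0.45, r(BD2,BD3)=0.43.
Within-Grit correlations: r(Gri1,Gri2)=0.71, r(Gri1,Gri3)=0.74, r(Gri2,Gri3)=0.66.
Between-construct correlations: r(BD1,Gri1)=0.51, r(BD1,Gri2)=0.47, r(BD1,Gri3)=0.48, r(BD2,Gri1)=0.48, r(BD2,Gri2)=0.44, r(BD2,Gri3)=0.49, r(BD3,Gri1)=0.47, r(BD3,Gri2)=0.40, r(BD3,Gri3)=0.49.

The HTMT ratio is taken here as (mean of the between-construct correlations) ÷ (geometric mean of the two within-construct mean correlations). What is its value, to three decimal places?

0.820

Between-construct mean = 4.23/9 = 0.4700.
Mean within-BD = 1.40/3 = 0.4667; mean within-Gri = 2.11/3 = 0.7033.
Geometric mean = √(0.4667 × 0.7033) = 0.5729.
HTMT = 0.4700 / 0.5729 = 0.820.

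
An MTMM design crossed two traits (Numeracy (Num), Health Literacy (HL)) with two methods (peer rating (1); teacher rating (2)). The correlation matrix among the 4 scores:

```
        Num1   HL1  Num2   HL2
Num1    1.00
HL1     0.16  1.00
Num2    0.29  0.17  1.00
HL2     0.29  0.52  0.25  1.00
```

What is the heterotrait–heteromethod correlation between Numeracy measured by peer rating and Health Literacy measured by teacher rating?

0.29

Different traits and methods: r(Num1, HL2) = 0.29.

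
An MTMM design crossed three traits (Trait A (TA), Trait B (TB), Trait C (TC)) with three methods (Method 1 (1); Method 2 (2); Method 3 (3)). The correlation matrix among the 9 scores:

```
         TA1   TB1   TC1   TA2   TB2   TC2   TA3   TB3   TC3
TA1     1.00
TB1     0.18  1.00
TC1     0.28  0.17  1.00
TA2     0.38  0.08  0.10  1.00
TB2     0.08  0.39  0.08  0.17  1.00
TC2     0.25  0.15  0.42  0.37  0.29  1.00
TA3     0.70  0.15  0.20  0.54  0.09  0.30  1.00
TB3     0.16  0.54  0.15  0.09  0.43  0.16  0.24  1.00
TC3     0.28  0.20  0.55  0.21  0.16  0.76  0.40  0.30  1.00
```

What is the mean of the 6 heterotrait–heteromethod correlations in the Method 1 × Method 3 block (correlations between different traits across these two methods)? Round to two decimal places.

0.19

HTHM values (method 1 × method 3): 0.16, 0.28, 0.15, 0.20, 0.20, 0.15; mean = 1.14/6 = 0.19.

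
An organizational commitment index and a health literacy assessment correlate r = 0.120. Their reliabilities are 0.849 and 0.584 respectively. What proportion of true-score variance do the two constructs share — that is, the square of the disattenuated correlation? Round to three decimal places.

0.029

Disattenuated r = 0.120 / √(0.849 × 0.584) = 0.120 / 0.7041 = 0.1704.
Shared true-score variance = 0.1704² = 0.0290 ≈ 0.029.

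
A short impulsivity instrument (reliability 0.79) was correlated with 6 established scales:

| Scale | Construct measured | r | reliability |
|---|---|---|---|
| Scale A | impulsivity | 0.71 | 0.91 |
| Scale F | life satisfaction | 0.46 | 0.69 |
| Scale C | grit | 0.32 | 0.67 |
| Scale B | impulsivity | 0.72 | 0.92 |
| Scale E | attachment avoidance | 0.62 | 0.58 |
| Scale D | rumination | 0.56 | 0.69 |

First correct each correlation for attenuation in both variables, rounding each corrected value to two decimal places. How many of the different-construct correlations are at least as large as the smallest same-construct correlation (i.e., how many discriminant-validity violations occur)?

Disattenuated r (r / √(r_scale · r_new)):
  Scale A (conv): 0.71 / √(0.91·0.79) = 0.84
  Scale F (disc): 0.46 / √(0.69·0.79) = 0.62
  Scale C (disc): 0.32 / √(0.67·0.79) = 0.44
  Scale B (conv): 0.72 / √(0.92·0.79) = 0.84
  Scale E (disc): 0.62 / √(0.58·0.79) = 0.92
  Scale D (disc): 0.56 / √(0.69·0.79) = 0.76
Smallest convergent = 0.84. Discriminant values: 0.62, 0.44, 0.92, 0.76; count ≥ 0.84 → 1.

1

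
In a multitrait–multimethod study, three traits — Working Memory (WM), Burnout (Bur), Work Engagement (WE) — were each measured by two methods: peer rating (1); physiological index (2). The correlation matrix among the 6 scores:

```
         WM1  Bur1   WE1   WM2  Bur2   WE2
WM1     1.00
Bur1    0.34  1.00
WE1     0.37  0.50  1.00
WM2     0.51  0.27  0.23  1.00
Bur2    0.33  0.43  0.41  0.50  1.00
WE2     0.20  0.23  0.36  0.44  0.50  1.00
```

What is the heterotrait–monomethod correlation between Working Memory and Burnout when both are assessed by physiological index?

Different traits, same method: r(WM2, Bur2) = 0.50.

0.50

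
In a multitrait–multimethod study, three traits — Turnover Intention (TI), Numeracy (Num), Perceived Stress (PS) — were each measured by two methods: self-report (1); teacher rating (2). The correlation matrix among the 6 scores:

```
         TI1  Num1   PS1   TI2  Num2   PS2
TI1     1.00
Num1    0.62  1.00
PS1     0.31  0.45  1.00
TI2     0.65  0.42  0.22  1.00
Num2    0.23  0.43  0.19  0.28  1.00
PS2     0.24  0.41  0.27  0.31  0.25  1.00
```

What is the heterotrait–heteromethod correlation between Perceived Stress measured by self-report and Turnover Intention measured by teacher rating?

0.22

Different traits and methods: r(PS1, TI2) = 0.22.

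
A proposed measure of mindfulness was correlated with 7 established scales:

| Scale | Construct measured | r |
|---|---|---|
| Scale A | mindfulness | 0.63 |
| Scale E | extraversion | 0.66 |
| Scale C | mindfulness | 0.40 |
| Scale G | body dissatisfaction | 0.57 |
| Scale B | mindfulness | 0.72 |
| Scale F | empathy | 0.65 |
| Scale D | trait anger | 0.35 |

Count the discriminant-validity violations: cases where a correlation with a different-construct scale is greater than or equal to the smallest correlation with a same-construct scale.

Convergent (same construct = mindfulness): Scale A, Scale C, Scale B.
Smallest convergent = 0.40. Discriminant values: 0.66, 0.57, 0.65, 0.35; count ≥ 0.40 → 3.

3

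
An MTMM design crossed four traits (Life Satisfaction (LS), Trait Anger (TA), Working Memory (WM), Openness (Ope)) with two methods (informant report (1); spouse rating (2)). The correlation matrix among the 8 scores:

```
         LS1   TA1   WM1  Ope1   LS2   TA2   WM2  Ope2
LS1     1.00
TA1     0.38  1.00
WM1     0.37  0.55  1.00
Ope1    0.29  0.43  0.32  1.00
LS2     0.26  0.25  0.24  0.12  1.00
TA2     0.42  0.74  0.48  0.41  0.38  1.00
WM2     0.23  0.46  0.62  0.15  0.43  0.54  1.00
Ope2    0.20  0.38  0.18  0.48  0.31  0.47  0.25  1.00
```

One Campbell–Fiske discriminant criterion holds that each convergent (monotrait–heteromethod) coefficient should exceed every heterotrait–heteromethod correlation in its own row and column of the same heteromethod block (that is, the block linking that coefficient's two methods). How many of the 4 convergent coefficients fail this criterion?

Checking each validity diagonal entry against its comparison values:
LS (methods 1·2): 0.26 vs {0.42, 0.25, 0.23, 0.24, 0.20, 0.12} → fail.
TA (methods 1·2): 0.74 vs {0.25, 0.42, 0.46, 0.48, 0.38, 0.41} → pass.
WM (methods 1·2): 0.62 vs {0.24, 0.23, 0.48, 0.46, 0.18, 0.15} → pass.
Ope (methods 1·2): 0.48 vs {0.12, 0.20, 0.41, 0.38, 0.15, 0.18} → pass.
1 of 4 fail.

1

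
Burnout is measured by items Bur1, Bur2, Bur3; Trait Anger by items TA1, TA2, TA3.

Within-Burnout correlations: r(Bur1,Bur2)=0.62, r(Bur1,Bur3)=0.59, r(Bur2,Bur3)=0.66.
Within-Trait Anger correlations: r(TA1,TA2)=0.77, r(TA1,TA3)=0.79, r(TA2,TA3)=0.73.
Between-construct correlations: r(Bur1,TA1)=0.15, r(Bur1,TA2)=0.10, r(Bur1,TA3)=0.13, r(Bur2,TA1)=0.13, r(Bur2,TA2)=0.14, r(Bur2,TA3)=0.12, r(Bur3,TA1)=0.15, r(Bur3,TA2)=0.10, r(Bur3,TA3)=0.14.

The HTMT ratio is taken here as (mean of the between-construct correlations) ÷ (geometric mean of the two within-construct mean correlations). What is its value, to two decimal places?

Mean heterotrait r = 1.16/9 = 0.1289.
Mean within-Bur = 1.87/3 = 0.6233; mean within-TA = 2.29/3 = 0.7633.
Geometric mean = √(0.6233 × 0.7633) = 0.6898.
HTMT = 0.1289 / 0.6898 = 0.19.

0.19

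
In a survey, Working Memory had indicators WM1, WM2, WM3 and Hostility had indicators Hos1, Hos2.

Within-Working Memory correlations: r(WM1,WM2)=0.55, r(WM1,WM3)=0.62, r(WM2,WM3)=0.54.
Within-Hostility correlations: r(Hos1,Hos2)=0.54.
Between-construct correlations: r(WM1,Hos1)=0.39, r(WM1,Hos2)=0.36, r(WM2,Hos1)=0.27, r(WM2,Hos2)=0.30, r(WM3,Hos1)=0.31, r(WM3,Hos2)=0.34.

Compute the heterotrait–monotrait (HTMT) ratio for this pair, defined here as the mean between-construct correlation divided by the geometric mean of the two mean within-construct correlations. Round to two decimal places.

0.59

Mean between = 1.97/6 = 0.3283.
Mean within-WM = 1.71/3 = 0.5700; mean within-Hos = 0.54/1 = 0.5400.
Geometric mean = √(0.5700 × 0.5400) = 0.5548.
HTMT = 0.3283 / 0.5548 = 0.59.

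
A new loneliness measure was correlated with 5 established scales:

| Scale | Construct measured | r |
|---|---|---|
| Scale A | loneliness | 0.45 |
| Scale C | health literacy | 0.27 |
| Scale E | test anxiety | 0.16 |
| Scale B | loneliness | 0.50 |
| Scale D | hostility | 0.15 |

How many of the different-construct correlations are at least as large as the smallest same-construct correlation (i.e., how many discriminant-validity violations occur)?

0

Convergent (same construct = loneliness): Scale A, Scale B.
Smallest convergent = 0.45. Discriminant values: 0.27, 0.16, 0.15; count ≥ 0.45 → 0.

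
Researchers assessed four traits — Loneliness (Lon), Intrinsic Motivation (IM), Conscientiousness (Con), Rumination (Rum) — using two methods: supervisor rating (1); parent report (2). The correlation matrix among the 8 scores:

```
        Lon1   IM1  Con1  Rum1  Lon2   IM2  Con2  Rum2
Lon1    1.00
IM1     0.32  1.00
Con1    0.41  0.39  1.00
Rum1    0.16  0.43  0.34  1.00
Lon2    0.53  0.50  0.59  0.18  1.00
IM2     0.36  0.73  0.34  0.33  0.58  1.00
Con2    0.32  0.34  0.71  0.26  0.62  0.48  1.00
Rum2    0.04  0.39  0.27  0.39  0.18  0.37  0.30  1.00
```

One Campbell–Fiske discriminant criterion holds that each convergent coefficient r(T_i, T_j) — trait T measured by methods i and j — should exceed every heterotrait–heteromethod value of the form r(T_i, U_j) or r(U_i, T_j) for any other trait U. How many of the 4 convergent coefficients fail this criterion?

Checking each validity diagonal entry against its comparison values:
Lon (methods 1·2): 0.53 vs {0.36, 0.50, 0.32, 0.59, 0.04, 0.18} → fail.
IM (methods 1·2): 0.73 vs {0.50, 0.36, 0.34, 0.34, 0.39, 0.33} → pass.
Con (methods 1·2): 0.71 vs {0.59, 0.32, 0.34, 0.34, 0.27, 0.26} → pass.
Rum (methods 1·2): 0.39 vs {0.18, 0.04, 0.33, 0.39, 0.26, 0.27} → fail.
2 of 4 fail.

2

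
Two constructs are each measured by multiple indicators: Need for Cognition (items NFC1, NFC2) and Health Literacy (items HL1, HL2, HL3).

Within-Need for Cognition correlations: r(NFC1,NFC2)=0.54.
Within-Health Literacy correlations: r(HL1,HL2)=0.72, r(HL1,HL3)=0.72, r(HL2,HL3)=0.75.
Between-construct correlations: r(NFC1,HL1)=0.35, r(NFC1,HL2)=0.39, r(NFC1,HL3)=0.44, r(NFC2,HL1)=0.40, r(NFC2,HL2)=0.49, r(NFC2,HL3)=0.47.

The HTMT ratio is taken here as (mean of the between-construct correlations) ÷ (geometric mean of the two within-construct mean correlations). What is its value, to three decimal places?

0.674

Mean heterotrait r = 2.54/6 = 0.4233.
Mean within-NFC = 0.54/1 = 0.5400; mean within-HL = 2.19/3 = 0.7300.
Geometric mean = √(0.5400 × 0.7300) = 0.6279.
HTMT = 0.4233 / 0.6279 = 0.674.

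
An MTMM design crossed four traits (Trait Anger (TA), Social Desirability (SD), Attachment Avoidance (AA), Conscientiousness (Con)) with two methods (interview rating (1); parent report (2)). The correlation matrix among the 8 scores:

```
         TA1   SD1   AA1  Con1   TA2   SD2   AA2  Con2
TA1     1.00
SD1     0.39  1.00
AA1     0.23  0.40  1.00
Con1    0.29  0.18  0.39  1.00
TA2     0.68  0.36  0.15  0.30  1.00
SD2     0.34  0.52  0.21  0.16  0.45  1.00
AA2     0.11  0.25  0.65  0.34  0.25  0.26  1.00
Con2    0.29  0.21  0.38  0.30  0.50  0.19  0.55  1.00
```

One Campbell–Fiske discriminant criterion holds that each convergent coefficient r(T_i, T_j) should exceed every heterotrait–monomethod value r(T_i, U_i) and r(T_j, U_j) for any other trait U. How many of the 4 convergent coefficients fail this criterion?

1

Convergent coefficients and their comparison sets:
TA (methods 1·2): 0.68 vs {0.39, 0.45, 0.23, 0.25, 0.29, 0.50} → pass.
SD (methods 1·2): 0.52 vs {0.39, 0.45, 0.40, 0.26, 0.18, 0.19} → pass.
AA (methods 1·2): 0.65 vs {0.23, 0.25, 0.40, 0.26, 0.39, 0.55} → pass.
Con (methods 1·2): 0.30 vs {0.29, 0.50, 0.18, 0.19, 0.39, 0.55} → fail.
1 of 4 fail.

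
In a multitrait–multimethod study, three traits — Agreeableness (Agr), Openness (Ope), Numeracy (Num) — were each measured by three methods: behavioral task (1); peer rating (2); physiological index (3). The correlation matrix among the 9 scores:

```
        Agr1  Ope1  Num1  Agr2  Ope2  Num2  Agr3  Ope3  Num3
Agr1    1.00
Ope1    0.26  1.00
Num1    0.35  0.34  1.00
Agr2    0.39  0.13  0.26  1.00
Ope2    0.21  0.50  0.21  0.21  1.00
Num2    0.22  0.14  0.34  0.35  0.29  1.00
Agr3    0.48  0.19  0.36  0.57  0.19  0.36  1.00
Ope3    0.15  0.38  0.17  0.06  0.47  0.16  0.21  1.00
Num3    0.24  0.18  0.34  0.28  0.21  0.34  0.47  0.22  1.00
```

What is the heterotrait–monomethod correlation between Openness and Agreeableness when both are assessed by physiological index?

Different traits, same method: r(Ope3, Agr3) = 0.21.

0.21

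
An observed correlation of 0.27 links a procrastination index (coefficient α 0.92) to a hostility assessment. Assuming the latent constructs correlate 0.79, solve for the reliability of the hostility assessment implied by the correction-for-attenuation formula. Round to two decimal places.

0.13

r_true = r_obs / √(r_xx · r_yy) ⇒ 0.79 = 0.27 / √(0.92 · r_yy).
√(0.92 · r_yy) = 0.27 / 0.79 = 0.3418; 0.92 · r_yy = 0.1168; r_yy = 0.1168 / 0.92 ≈ 0.13.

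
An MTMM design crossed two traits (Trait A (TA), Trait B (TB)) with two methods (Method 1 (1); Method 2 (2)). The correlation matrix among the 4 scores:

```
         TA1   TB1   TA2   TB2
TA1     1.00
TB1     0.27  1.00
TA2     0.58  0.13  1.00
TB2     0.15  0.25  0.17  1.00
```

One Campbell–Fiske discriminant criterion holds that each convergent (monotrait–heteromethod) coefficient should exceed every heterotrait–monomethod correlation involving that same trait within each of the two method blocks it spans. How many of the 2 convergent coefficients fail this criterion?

1

Each convergent coefficient versus the relevant comparison correlations:
TA (methods 1·2): 0.58 vs {0.27, 0.17} → pass.
TB (methods 1·2): 0.25 vs {0.27, 0.17} → fail.
1 of 2 fail.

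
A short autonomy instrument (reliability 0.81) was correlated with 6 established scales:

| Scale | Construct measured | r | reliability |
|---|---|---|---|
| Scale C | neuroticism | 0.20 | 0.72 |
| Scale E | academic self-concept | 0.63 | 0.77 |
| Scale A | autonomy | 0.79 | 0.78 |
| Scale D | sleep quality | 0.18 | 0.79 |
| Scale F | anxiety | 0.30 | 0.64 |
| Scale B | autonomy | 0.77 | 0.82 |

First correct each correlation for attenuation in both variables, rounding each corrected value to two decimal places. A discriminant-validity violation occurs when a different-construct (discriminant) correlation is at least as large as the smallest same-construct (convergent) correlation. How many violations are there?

Disattenuated r (r / √(r_scale · r_new)):
  Scale C (disc): 0.20 / √(0.72·0.81) = 0.26
  Scale E (disc): 0.63 / √(0.77·0.81) = 0.80
  Scale A (conv): 0.79 / √(0.78·0.81) = 0.99
  Scale D (disc): 0.18 / √(0.79·0.81) = 0.23
  Scale F (disc): 0.30 / √(0.64·0.81) = 0.42
  Scale B (conv): 0.77 / √(0.82·0.81) = 0.94
Smallest convergent = 0.94. Discriminant values: 0.26, 0.80, 0.23, 0.42; count ≥ 0.94 → 0.

0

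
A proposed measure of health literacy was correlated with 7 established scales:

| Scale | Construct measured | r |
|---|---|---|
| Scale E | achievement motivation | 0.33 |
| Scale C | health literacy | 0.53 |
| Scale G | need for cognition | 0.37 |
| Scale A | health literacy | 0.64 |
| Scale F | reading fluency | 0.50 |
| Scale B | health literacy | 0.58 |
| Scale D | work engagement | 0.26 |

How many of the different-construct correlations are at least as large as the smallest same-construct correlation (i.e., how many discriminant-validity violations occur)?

0

Convergent (same construct = health literacy): Scale C, Scale A, Scale B.
Smallest convergent = 0.53. Discriminant values: 0.33, 0.37, 0.50, 0.26; count ≥ 0.53 → 0.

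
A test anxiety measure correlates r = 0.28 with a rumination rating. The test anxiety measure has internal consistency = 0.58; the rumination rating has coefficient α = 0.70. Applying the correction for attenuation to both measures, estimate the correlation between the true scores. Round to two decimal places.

0.44

r_true = r_obs / √(r_xx · r_yy) = 0.28 / √(0.58 × 0.70) = 0.28 / √0.4060 = 0.28 / 0.6372 ≈ 0.44.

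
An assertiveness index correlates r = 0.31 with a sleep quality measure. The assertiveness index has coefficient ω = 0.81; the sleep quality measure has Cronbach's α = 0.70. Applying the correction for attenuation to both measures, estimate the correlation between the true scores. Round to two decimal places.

r_true = r_obs / √(r_xx · r_yy) = 0.31 / √(0.81 × 0.70) = 0.31 / √0.5670 = 0.31 / 0.7530 ≈ 0.41.

0.41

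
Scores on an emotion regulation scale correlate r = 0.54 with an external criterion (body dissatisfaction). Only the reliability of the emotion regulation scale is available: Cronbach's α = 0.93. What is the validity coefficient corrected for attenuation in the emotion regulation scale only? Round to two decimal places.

0.56

Single correction: r_c = r_obs / √r_xx = 0.54 / √0.93 = 0.54 / 0.9644 ≈ 0.56.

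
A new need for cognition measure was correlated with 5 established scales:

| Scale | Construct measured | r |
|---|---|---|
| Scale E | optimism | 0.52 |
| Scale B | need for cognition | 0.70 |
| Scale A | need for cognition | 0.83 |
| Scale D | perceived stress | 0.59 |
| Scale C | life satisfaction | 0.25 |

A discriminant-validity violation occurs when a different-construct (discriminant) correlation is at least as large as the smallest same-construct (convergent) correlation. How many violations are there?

Convergent (same construct = need for cognition): Scale B, Scale A.
Smallest convergent = 0.70. Discriminant values: 0.52, 0.59, 0.25; count ≥ 0.70 → 0.

0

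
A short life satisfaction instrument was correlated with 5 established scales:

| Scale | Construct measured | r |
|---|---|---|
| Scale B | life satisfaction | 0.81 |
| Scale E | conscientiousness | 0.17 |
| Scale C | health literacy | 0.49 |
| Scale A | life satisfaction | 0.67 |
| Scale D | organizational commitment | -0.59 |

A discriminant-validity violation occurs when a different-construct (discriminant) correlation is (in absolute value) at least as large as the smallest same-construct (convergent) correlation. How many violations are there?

0

Convergent (same construct = life satisfaction): Scale B, Scale A.
Smallest convergent = 0.67. Discriminant |r|: 0.17, 0.49, 0.59; count ≥ 0.67 → 0.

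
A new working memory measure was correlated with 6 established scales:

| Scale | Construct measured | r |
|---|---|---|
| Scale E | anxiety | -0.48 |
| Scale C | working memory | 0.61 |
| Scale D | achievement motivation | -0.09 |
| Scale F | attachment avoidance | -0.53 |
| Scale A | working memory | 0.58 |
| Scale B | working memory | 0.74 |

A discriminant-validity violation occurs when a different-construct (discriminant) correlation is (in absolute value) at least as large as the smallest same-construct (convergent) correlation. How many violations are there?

Convergent (same construct = working memory): Scale C, Scale A, Scale B.
Smallest convergent = 0.58. Discriminant |r|: 0.48, 0.09, 0.53; count ≥ 0.58 → 0.

0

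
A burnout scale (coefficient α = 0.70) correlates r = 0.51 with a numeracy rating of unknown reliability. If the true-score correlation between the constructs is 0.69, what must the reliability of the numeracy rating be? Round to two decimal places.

r_true = r_obs / √(r_xx · r_yy) ⇒ 0.69 = 0.51 / √(0.70 · r_yy).
√(0.70 · r_yy) = 0.51 / 0.69 = 0.7391; 0.70 · r_yy = 0.5463; r_yy = 0.5463 / 0.70 ≈ 0.78.

0.78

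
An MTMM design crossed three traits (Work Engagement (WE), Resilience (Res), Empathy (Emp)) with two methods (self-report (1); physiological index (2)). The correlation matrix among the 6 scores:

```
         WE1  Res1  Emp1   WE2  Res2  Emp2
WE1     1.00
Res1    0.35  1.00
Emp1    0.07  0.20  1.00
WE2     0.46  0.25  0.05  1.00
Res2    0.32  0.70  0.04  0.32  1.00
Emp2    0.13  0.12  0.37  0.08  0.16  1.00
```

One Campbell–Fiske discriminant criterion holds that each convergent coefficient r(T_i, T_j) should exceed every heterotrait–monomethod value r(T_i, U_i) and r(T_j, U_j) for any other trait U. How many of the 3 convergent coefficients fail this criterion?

0

Each convergent coefficient versus the relevant comparison correlations:
WE (methods 1·2): 0.46 vs {0.35, 0.32, 0.07, 0.08} → pass.
Res (methods 1·2): 0.70 vs {0.35, 0.32, 0.20, 0.16} → pass.
Emp (methods 1·2): 0.37 vs {0.07, 0.08, 0.20, 0.16} → pass.
0 of 3 fail.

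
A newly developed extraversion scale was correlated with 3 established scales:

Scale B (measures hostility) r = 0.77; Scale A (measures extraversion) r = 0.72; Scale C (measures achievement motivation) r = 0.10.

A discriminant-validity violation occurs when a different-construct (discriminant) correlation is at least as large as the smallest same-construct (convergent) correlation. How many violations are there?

Convergent (same construct = extraversion): Scale A.
Smallest convergent = 0.72. Discriminant values: 0.77, 0.10; count ≥ 0.72 → 1.

1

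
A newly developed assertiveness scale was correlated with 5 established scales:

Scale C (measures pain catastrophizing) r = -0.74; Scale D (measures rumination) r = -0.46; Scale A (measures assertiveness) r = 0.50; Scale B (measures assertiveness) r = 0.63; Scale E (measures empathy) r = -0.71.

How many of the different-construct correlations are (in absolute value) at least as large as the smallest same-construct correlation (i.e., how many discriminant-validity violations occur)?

Convergent (same construct = assertiveness): Scale A, Scale B.
Smallest convergent = 0.50. Discriminant |r|: 0.74, 0.46, 0.71; count ≥ 0.50 → 2.

2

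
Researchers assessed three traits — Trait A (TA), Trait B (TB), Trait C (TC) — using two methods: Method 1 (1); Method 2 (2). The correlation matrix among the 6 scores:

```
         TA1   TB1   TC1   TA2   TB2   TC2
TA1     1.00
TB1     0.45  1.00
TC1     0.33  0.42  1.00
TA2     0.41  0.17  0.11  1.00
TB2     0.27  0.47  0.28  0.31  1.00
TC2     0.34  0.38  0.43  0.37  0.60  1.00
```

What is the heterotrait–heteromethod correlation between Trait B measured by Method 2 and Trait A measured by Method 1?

Different traits and methods: r(TB2, TA1) = 0.27.

0.27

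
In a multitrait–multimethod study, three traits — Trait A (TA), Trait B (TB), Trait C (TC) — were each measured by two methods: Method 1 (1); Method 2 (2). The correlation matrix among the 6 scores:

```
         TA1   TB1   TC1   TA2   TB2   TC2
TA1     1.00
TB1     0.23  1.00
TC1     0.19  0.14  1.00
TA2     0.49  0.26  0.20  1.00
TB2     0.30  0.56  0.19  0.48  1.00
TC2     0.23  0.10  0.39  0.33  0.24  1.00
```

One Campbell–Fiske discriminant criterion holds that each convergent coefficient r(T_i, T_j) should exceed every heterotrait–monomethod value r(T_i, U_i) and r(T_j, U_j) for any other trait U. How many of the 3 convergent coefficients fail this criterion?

0

Each convergent coefficient versus the relevant comparison correlations:
TA (methods 1·2): 0.49 vs {0.23, 0.48, 0.19, 0.33} → pass.
TB (methods 1·2): 0.56 vs {0.23, 0.48, 0.14, 0.24} → pass.
TC (methods 1·2): 0.39 vs {0.19, 0.33, 0.14, 0.24} → pass.
0 of 3 fail.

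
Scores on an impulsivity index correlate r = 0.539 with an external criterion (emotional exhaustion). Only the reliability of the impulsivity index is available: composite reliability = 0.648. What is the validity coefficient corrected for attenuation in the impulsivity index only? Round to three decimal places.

0.670

Single correction: r_c = r_obs / √r_xx = 0.539 / √0.648 = 0.539 / 0.8050 ≈ 0.670.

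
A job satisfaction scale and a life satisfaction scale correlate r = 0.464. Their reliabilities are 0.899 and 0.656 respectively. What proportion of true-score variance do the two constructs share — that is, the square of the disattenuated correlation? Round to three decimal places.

Disattenuated r = 0.464 / √(0.899 × 0.656) = 0.464 / 0.7679 = 0.6042.
Shared true-score variance = 0.6042² = 0.3651 ≈ 0.365.

0.365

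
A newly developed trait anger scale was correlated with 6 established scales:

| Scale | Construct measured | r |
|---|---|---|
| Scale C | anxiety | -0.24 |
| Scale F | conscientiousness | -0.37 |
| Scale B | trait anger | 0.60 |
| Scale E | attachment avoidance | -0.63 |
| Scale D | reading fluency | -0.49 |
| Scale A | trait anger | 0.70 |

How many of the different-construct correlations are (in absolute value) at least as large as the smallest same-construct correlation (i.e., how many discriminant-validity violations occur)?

1

Convergent (same construct = trait anger): Scale B, Scale A.
Smallest convergent = 0.60. Discriminant |r|: 0.24, 0.37, 0.63, 0.49; count ≥ 0.60 → 1.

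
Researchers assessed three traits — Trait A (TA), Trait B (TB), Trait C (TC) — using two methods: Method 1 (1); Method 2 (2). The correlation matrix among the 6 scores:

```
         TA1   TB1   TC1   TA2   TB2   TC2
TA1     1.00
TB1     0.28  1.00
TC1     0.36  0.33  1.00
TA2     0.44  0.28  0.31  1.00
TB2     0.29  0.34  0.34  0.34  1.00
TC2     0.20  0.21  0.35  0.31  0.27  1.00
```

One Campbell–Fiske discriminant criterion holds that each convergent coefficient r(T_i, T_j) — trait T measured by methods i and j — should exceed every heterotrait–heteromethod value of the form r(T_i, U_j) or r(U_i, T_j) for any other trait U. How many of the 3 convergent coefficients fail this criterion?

1

Checking each validity diagonal entry against its comparison values:
TA (methods 1·2): 0.44 vs {0.29, 0.28, 0.20, 0.31} → pass.
TB (methods 1·2): 0.34 vs {0.28, 0.29, 0.21, 0.34} → fail.
TC (methods 1·2): 0.35 vs {0.31, 0.20, 0.34, 0.21} → pass.
1 of 3 fail.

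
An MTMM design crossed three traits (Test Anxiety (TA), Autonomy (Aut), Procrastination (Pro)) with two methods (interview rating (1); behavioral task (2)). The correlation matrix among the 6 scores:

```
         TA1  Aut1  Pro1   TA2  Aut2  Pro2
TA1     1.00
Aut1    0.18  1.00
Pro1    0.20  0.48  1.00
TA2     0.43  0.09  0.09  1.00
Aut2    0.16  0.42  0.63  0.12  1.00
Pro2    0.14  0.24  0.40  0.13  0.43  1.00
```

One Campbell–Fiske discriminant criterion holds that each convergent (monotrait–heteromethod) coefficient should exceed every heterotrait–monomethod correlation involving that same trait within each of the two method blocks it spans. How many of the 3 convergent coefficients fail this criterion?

2

Convergent coefficients and their comparison sets:
TA (methods 1·2): 0.43 vs {0.18, 0.12, 0.20, 0.13} → pass.
Aut (methods 1·2): 0.42 vs {0.18, 0.12, 0.48, 0.43} → fail.
Pro (methods 1·2): 0.40 vs {0.20, 0.13, 0.48, 0.43} → fail.
2 of 3 fail.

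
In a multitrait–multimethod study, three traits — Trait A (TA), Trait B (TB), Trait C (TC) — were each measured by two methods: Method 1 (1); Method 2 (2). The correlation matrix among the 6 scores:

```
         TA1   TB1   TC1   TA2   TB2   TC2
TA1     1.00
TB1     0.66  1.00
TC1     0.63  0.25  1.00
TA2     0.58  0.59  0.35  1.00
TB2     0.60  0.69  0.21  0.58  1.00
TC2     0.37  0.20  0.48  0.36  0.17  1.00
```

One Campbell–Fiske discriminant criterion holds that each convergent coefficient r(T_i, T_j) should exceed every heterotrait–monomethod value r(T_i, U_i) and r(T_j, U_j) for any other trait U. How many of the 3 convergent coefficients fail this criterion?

Each convergent coefficient versus the relevant comparison correlations:
TA (methods 1·2): 0.58 vs {0.66, 0.58, 0.63, 0.36} → fail.
TB (methods 1·2): 0.69 vs {0.66, 0.58, 0.25, 0.17} → pass.
TC (methods 1·2): 0.48 vs {0.63, 0.36, 0.25, 0.17} → fail.
2 of 3 fail.

2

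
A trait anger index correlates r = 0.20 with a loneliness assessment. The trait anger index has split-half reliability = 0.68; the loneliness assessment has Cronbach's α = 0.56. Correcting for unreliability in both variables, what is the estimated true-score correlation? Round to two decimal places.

r_true = r_obs / √(r_xx · r_yy) = 0.20 / √(0.68 × 0.56) = 0.20 / √0.3808 = 0.20 / 0.6171 ≈ 0.32.

0.32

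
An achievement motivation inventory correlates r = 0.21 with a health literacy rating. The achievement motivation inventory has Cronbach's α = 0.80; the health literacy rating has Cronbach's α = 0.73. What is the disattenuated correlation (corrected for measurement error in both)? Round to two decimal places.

0.27

r_true = r_obs / √(r_xx · r_yy) = 0.21 / √(0.80 × 0.73) = 0.21 / √0.5840 = 0.21 / 0.7642 ≈ 0.27.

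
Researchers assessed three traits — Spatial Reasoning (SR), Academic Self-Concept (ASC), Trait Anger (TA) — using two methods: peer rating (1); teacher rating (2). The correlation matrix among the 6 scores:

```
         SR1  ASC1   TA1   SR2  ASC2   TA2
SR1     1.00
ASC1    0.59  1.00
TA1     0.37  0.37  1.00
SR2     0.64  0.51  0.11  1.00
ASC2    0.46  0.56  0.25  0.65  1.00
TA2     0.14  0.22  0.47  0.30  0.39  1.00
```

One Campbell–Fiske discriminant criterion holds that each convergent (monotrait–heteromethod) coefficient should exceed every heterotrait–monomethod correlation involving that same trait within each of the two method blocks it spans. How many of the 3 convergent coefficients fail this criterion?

Checking each validity diagonal entry against its comparison values:
SR (methods 1·2): 0.64 vs {0.59, 0.65, 0.37, 0.30} → fail.
ASC (methods 1·2): 0.56 vs {0.59, 0.65, 0.37, 0.39} → fail.
TA (methods 1·2): 0.47 vs {0.37, 0.30, 0.37, 0.39} → pass.
2 of 3 fail.

2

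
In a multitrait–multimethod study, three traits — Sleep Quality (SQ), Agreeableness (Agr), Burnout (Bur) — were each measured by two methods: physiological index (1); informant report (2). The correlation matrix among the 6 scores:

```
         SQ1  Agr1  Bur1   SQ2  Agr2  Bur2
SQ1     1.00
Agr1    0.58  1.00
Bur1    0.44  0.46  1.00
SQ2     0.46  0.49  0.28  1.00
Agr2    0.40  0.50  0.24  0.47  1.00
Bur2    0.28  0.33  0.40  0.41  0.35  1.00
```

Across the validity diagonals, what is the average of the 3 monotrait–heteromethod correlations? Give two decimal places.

Convergent values: 0.46, 0.50, 0.40; mean = 1.36/3 = 0.45.

0.45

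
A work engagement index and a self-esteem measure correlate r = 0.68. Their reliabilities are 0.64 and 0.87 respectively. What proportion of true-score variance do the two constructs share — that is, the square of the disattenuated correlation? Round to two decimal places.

Disattenuated r = 0.68 / √(0.64 × 0.87) = 0.68 / 0.7462 = 0.9113.
Shared true-score variance = 0.9113² = 0.8305 ≈ 0.83.

0.83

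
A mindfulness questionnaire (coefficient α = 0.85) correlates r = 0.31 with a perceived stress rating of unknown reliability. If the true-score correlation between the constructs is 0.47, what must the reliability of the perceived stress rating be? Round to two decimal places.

r_true = r_obs / √(r_xx · r_yy) ⇒ 0.47 = 0.31 / √(0.85 · r_yy).
√(0.85 · r_yy) = 0.31 / 0.47 = 0.6596; 0.85 · r_yy = 0.4351; r_yy = 0.4351 / 0.85 ≈ 0.51.

0.51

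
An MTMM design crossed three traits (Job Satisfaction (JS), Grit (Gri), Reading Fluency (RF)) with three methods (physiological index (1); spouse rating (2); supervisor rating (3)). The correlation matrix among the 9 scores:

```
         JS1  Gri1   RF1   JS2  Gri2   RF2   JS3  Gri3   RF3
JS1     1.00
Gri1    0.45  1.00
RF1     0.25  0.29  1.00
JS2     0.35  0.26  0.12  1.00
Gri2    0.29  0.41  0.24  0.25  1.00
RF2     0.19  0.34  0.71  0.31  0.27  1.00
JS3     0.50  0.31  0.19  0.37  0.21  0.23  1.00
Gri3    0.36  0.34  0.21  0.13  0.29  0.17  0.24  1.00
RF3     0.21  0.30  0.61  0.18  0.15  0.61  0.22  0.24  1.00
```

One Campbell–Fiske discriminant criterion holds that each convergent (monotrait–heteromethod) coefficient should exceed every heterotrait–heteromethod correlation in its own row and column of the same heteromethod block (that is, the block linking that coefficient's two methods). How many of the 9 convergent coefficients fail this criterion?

Convergent coefficients and their comparison sets:
JS (methods 1·2): 0.35 vs {0.29, 0.26, 0.19, 0.12} → pass.
JS (methods 1·3): 0.50 vs {0.36, 0.31, 0.21, 0.19} → pass.
JS (methods 2·3): 0.37 vs {0.13, 0.21, 0.18, 0.23} → pass.
Gri (methods 1·2): 0.41 vs {0.26, 0.29, 0.34, 0.24} → pass.
Gri (methods 1·3): 0.34 vs {0.31, 0.36, 0.30, 0.21} → fail.
Gri (methods 2·3): 0.29 vs {0.21, 0.13, 0.15, 0.17} → pass.
RF (methods 1·2): 0.71 vs {0.12, 0.19, 0.24, 0.34} → pass.
RF (methods 1·3): 0.61 vs {0.19, 0.21, 0.21, 0.30} → pass.
RF (methods 2·3): 0.61 vs {0.23, 0.18, 0.17, 0.15} → pass.
1 of 9 fail.

1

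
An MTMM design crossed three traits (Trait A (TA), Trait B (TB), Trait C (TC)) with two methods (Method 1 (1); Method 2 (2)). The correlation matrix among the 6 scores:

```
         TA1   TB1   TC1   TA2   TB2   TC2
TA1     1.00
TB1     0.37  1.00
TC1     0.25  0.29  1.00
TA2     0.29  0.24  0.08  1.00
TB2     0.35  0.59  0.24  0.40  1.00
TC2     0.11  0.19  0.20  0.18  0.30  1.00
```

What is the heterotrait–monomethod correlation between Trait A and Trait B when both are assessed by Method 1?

Different traits, same method: r(TA1, TB1) = 0.37.

0.37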